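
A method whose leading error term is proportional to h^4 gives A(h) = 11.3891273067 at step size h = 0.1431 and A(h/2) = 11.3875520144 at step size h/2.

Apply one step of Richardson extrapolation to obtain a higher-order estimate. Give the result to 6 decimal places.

Order 4 gives 2^r = 16 and 2^r − 1 = 15.
2^4×A(h/2) = 182.2008322304; minus A(h) gives 170.8117049237.
R = 170.8117049237/15 = 11.3874469949
Gap between inputs: 1.575e-03; correction applied: −0.0001050195.

11.387447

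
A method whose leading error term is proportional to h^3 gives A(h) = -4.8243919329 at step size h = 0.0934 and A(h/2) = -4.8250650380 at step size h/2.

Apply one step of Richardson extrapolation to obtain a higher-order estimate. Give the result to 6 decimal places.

The method has order 3: 2^3 = 8.
8 × (-4.8250650380) − (-4.8243919329) = -33.7761283711
Divide by 2^3 − 1 = 7.
So the Richardson estimate is -4.8251611959.

-4.825161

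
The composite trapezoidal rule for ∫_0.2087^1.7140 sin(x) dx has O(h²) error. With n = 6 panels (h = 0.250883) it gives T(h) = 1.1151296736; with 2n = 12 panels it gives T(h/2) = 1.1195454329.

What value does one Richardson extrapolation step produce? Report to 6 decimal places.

1.121017

r = 2: numerator weight 4, denominator 3.
4·1.1195454329 = 4.4781817316; subtract 1.1151296736 → 3.3630520580
R = 3.3630520580/3 = 1.1210173527
Correction |R − A(h/2)| = 1.472e-03; gap |A(h/2) − A(h)| = 4.416e-03.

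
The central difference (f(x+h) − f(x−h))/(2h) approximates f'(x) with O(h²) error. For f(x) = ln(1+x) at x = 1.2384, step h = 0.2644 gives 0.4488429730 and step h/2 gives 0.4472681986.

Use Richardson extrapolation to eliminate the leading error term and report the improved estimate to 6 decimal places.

With r = 2 the leading error scales as h^2, so the weight is 2^2 = 4.
4·0.4472681986 − 0.4488429730 = 1.3402298214
1.3402298214 ÷ 3 = 0.4467432738

0.446743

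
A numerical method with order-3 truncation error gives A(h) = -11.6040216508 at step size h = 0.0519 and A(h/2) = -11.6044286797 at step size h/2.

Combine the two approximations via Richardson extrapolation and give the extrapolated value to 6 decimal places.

-11.604487

With r = 3 the leading error scales as h^3, so the weight is 2^3 = 8.
A(h/2) − A(h) = -11.6044286797 − (-11.6040216508) = -0.0004070289
Divide by 2^3 − 1 = 7: (-0.0004070289)/7 = -0.0000581470
R = -11.6044286797 − 0.0000581470 = -11.6044868267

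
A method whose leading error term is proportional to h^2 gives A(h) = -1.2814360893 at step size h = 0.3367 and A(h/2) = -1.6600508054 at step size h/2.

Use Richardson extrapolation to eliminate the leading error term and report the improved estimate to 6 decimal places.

-1.786256

The method has order 2: 2^2 = 4.
2^2 × A(h/2) = -6.6402032216; minus A(h) gives -5.3587671323.
(-5.3587671323) ÷ 3 = -1.7862557108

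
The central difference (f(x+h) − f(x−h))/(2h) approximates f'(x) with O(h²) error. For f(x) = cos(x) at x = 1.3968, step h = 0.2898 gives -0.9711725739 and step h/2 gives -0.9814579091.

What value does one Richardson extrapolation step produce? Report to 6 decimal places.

-0.984886

Method order is 2; weight 2^2 = 4.
4*(-0.9814579091) = -3.9258316364; (-3.9258316364) − (-0.9711725739) = -2.9546590625
R = (-2.9546590625)/3 = -0.9848863542
Correction |R − A(h/2)| = 3.428e-03; gap |A(h/2) − A(h)| = 1.029e-02.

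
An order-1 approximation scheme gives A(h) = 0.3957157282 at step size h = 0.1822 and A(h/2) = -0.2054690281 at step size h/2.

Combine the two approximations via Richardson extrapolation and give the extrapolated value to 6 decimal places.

-0.806654

Method order is 1; weight 2^1 = 2.
2 × (-0.2054690281) − 0.3957157282 = -0.8066537844
Divide by 2^1 − 1 = 1.
Result: -0.8066537844
Shift from A(h/2): −0.6011847563.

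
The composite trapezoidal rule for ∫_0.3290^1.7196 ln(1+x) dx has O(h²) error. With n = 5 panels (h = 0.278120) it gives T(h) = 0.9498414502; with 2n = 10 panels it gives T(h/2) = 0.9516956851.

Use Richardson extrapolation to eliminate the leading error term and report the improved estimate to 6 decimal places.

0.952314

Leading term ∝ h^2; use weight 4 = 2^2.
Weighted: 3.8067827404 − 0.9498414502 = 2.8569412902
Denominator 4 − 1 = 3.
(4×0.9516956851 − 0.9498414502)/(4 − 1) = 0.9523137634
Shift from A(h/2): +0.0006180783.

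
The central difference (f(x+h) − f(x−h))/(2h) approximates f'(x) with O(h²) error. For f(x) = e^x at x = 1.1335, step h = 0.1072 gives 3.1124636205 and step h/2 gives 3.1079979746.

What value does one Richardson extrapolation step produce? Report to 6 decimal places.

3.106509

Method order is 2; weight 2^2 = 4.
Numerator 4·A(h/2) − A(h) = 4·3.1079979746 − 3.1124636205 = 9.3195282779
Denominator 4 − 1 = 3.
Extrapolated: 9.3195282779 / 3 = 3.1065094260
Shift from A(h/2): −0.0014885486.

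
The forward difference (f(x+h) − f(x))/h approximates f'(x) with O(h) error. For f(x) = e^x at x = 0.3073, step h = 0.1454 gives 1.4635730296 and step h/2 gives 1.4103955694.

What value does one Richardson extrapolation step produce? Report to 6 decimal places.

1.357218

The method has order 1: 2^1 = 2.
2×1.4103955694 − 1.4635730296 = 1.3572181092
R = 1.3572181092/1 = 1.3572181092
Shift from A(h/2): −0.0531774602.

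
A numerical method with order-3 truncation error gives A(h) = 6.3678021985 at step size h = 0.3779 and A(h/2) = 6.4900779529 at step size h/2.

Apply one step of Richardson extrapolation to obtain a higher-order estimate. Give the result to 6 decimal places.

6.507546

Leading term ∝ h^3; use weight 8 = 2^3.
Numerator 8 × A(h/2) − A(h) = 8 × 6.4900779529 − 6.3678021985 = 45.5528214247
Denominator 8 − 1 = 7.
R = 45.5528214247/7 = 6.5075459178
Gap between inputs: 1.223e-01; correction applied: +0.0174679649.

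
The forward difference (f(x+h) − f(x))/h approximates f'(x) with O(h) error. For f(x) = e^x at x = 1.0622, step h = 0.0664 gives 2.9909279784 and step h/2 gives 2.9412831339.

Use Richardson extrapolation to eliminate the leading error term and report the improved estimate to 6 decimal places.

Method order is 1; weight 2^1 = 2.
Numerator 2*A(h/2) − A(h) = 2*2.9412831339 − 2.9909279784 = 2.8916382894
Divide by 2^1 − 1 = 1.
Extrapolated: 2.8916382894 / 1 = 2.8916382894

2.891638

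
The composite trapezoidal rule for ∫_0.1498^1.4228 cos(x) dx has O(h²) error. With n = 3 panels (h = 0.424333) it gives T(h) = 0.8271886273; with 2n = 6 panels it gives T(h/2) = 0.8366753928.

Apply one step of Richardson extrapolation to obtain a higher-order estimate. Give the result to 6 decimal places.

0.839838

Error is O(h^2); halving h shrinks it by 2^2 = 4.
4·0.8366753928 − 0.8271886273 = 2.5195129439
2.5195129439 ÷ 3 = 0.8398376480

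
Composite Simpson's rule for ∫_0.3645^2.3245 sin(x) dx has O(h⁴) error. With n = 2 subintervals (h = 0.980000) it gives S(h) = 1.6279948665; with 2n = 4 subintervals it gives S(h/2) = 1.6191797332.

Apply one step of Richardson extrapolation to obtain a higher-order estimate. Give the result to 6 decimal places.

r = 4: numerator weight 16, denominator 15.
Top: 16(1.6191797332) − (1.6279948665) = 24.2788808647
(16*1.6191797332 − 1.6279948665)/(16 − 1) = 1.6185920576
Correction |R − A(h/2)| = 5.877e-04; gap |A(h/2) − A(h)| = 8.815e-03.

1.618592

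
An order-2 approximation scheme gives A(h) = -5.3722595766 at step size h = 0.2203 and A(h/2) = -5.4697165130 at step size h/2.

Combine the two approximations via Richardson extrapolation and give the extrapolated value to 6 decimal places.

-5.502202

Method order is 2; weight 2^2 = 4.
4 × (-5.4697165130) = -21.8788660520; (-21.8788660520) − (-5.3722595766) = -16.5066064754
Denominator 4 − 1 = 3.
(4 × (-5.4697165130) − (-5.3722595766))/(4 − 1) = -5.5022021585
Shift from A(h/2): −0.0324856455.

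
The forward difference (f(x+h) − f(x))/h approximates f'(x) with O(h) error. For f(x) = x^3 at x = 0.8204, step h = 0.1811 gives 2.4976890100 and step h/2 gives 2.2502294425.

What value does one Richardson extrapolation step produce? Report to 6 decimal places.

2.002770

Leading term ∝ h^1; use weight 2 = 2^1.
2·2.2502294425 − 2.4976890100 = 2.0027698750
(2·2.2502294425 − 2.4976890100)/(2 − 1) = 2.0027698750
Correction |R − A(h/2)| = 2.475e-01; gap |A(h/2) − A(h)| = 2.475e-01.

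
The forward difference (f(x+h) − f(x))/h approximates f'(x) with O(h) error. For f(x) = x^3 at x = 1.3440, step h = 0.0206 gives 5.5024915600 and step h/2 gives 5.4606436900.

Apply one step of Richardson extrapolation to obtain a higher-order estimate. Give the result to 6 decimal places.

Order 1 gives 2^r = 2 and 2^r − 1 = 1.
Top: 2(5.4606436900) − (5.5024915600) = 5.4187958200
R = 5.4187958200/1 = 5.4187958200
Gap between inputs: 4.185e-02; correction applied: −0.0418478700.

5.418796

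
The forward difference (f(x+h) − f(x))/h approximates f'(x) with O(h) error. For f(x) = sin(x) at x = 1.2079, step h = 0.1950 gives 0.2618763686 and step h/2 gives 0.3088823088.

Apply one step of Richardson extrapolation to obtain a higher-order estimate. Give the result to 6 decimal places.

Order 1 gives 2^r = 2 and 2^r − 1 = 1.
2^1*A(h/2) = 0.6177646176; minus A(h) gives 0.3558882490.
Denominator 2 − 1 = 1.
R = 0.3558882490/1 = 0.3558882490
Correction |R − A(h/2)| = 4.701e-02; gap |A(h/2) − A(h)| = 4.701e-02.

0.355888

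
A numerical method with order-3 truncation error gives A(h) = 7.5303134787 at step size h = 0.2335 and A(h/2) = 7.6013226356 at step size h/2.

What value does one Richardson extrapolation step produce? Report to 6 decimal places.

7.611467

r = 3, so 2^r = 8.
Numerator 8*A(h/2) − A(h) = 8*7.6013226356 − 7.5303134787 = 53.2802676061
Divide by 2^3 − 1 = 7.
(8*7.6013226356 − 7.5303134787)/(8 − 1) = 7.6114668009
Correction |R − A(h/2)| = 1.014e-02; gap |A(h/2) − A(h)| = 7.101e-02.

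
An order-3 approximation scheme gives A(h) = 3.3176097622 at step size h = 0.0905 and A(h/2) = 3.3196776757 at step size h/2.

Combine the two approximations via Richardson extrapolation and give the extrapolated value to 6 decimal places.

3.319973

r = 3: numerator weight 8, denominator 7.
8*3.3196776757 = 26.5574214056; 26.5574214056 − 3.3176097622 = 23.2398116434
Divide by 2^3 − 1 = 7.
Result: 3.3199730919
Correction |R − A(h/2)| = 2.954e-04; gap |A(h/2) − A(h)| = 2.068e-03.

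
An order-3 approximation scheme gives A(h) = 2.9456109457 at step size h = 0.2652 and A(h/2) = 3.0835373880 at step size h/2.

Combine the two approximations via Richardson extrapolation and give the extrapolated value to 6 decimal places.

3.103241

r = 3: numerator weight 8, denominator 7.
A(h/2) − A(h) = 3.0835373880 − 2.9456109457 = 0.1379264423
Divide by 2^3 − 1 = 7: 0.1379264423/7 = 0.0197037775
R = A(h/2) + (A(h/2) − A(h))/7 = 3.0835373880 + 0.0197037775 = 3.1032411655
Gap between inputs: 1.379e-01; correction applied: +0.0197037775.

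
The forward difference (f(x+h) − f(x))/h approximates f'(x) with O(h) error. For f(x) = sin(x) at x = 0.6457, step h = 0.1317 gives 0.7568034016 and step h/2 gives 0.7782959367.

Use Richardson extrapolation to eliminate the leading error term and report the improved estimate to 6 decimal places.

0.799788

With r = 1 the leading error scales as h^1, so the weight is 2^1 = 2.
Top: 2(0.7782959367) − (0.7568034016) = 0.7997884718
Divide by 2^1 − 1 = 1.
R = 0.7997884718/1 = 0.7997884718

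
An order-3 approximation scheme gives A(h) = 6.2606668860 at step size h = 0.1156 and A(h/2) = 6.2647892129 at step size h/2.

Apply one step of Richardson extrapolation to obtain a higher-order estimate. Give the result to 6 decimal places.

6.265378

r = 3: numerator weight 8, denominator 7.
8×6.2647892129 = 50.1183137032; subtract 6.2606668860 → 43.8576468172
43.8576468172 ÷ 7 = 6.2653781167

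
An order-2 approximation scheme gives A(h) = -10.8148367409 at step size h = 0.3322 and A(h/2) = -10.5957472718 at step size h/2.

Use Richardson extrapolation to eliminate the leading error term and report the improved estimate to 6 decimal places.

The method has order 2: 2^2 = 4.
2^2×A(h/2) = -42.3829890872; minus A(h) gives -31.5681523463.
Extrapolated: (-31.5681523463) / 3 = -10.5227174488
Shift from A(h/2): +0.0730298230.

-10.522717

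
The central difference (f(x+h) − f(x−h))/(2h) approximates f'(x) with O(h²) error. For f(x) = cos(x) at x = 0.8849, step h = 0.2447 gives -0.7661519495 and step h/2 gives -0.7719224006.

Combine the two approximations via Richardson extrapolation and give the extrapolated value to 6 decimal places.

Method order is 2; weight 2^2 = 4.
4·(-0.7719224006) = -3.0876896024; (-3.0876896024) − (-0.7661519495) = -2.3215376529
(4·(-0.7719224006) − (-0.7661519495))/(4 − 1) = -0.7738458843
Shift from A(h/2): −0.0019234837.

-0.773846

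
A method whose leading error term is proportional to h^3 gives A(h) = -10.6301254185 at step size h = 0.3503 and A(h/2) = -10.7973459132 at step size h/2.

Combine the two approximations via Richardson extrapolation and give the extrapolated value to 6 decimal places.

With r = 3 the leading error scales as h^3, so the weight is 2^3 = 8.
A(h/2) − A(h) = -10.7973459132 − (-10.6301254185) = -0.1672204947
Divide by 2^3 − 1 = 7: (-0.1672204947)/7 = -0.0238886421
R = -10.7973459132 − 0.0238886421 = -10.8212345553

-10.821235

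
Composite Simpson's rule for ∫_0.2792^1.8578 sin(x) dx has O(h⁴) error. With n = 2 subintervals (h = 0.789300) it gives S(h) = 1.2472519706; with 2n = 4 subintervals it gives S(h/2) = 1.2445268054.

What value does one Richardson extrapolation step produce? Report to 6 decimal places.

1.244345

Leading term ∝ h^4; use weight 16 = 2^4.
2^4*A(h/2) = 19.9124288864; minus A(h) gives 18.6651769158.
R = 18.6651769158/15 = 1.2443451277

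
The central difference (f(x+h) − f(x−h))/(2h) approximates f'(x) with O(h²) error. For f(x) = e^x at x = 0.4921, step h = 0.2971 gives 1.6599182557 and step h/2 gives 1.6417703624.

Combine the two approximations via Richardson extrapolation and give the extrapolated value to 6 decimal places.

Leading term ∝ h^2; use weight 4 = 2^2.
2^2·A(h/2) = 6.5670814496; minus A(h) gives 4.9071631939.
Extrapolated: 4.9071631939 / 3 = 1.6357210646
Correction |R − A(h/2)| = 6.049e-03; gap |A(h/2) − A(h)| = 1.815e-02.

1.635721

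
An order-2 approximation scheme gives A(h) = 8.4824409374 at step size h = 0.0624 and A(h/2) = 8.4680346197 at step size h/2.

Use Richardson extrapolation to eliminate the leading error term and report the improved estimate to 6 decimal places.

Error is O(h^2); halving h shrinks it by 2^2 = 4.
Weighted: 33.8721384788 − 8.4824409374 = 25.3896975414
R = 25.3896975414/3 = 8.4632325138

8.463233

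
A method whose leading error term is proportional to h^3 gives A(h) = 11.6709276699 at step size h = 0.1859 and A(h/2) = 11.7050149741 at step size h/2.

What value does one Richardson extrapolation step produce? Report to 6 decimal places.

Error is O(h^3); halving h shrinks it by 2^3 = 8.
8*11.7050149741 = 93.6401197928; subtract 11.6709276699 → 81.9691921229
81.9691921229 ÷ 7 = 11.7098845890

11.709885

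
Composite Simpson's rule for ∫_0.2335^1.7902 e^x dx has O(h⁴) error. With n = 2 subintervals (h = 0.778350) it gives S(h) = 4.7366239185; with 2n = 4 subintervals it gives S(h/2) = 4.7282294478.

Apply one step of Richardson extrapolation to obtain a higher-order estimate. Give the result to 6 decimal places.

Leading term ∝ h^4; use weight 16 = 2^4.
16 × 4.7282294478 = 75.6516711648; 75.6516711648 − 4.7366239185 = 70.9150472463
Denominator 16 − 1 = 15.
(16 × 4.7282294478 − 4.7366239185)/(16 − 1) = 4.7276698164
Correction |R − A(h/2)| = 5.596e-04; gap |A(h/2) − A(h)| = 8.394e-03.

4.727670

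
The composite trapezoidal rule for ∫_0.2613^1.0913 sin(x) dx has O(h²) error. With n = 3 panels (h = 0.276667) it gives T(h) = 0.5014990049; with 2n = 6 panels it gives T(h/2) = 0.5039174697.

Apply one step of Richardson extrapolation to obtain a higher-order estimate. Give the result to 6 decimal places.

Order 2 gives 2^r = 4 and 2^r − 1 = 3.
Weighted: 2.0156698788 − 0.5014990049 = 1.5141708739
Divide by 2^2 − 1 = 3.
So the Richardson estimate is 0.5047236246.
Gap between inputs: 2.418e-03; correction applied: +0.0008061549.

0.504724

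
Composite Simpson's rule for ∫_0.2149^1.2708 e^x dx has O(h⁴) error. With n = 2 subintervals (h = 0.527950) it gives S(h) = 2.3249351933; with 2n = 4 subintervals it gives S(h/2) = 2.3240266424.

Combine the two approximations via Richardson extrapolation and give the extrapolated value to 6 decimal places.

r = 4, so 2^r = 16.
16 × 2.3240266424 − 2.3249351933 = 34.8594910851
Denominator 16 − 1 = 15.
(16 × 2.3240266424 − 2.3249351933)/(16 − 1) = 2.3239660723
Shift from A(h/2): −0.0000605701.

2.323966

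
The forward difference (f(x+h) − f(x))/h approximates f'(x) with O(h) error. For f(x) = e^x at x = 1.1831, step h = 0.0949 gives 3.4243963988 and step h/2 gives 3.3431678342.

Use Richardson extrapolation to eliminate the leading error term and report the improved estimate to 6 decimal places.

r = 1: numerator weight 2, denominator 1.
2*3.3431678342 = 6.6863356684; subtract 3.4243963988 → 3.2619392696
R = 3.2619392696/1 = 3.2619392696

3.261939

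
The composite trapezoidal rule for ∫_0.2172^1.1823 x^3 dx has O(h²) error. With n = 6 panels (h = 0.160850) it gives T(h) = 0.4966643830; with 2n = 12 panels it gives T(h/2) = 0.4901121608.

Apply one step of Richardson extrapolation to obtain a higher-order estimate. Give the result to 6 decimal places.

0.487928

The method has order 2: 2^2 = 4.
Top: 4(0.4901121608) − (0.4966643830) = 1.4637842602
(4×0.4901121608 − 0.4966643830)/(4 − 1) = 0.4879280867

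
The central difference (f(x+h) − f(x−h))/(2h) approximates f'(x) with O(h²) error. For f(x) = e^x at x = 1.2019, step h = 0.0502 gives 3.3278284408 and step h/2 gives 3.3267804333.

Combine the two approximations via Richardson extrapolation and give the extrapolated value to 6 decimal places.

3.326431

Error is O(h^2); halving h shrinks it by 2^2 = 4.
4*3.3267804333 = 13.3071217332; subtract 3.3278284408 → 9.9792932924
Divide by 2^2 − 1 = 3.
(4*3.3267804333 − 3.3278284408)/(4 − 1) = 3.3264310975
Gap between inputs: 1.048e-03; correction applied: −0.0003493358.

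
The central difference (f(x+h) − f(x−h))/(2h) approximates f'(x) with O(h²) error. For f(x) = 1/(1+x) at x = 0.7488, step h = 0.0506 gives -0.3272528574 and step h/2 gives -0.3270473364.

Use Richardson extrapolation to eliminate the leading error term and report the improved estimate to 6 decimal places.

-0.326979

With r = 2 the leading error scales as h^2, so the weight is 2^2 = 4.
4·(-0.3270473364) = -1.3081893456; subtract (-0.3272528574) → -0.9809364882
Extrapolated: (-0.9809364882) / 3 = -0.3269788294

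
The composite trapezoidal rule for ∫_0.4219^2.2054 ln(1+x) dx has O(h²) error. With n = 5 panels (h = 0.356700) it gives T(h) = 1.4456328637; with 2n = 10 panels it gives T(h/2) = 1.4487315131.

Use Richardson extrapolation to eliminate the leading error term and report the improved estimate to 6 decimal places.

1.449764

Order 2 gives 2^r = 4 and 2^r − 1 = 3.
Numerator 4×A(h/2) − A(h) = 4×1.4487315131 − 1.4456328637 = 4.3492931887
4.3492931887 ÷ 3 = 1.4497643962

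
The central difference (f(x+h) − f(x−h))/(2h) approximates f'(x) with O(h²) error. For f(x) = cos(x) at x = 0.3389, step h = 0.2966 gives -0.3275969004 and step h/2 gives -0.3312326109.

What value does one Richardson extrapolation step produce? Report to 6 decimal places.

Order 2 gives 2^r = 4 and 2^r − 1 = 3.
Weighted: (-1.3249304436) − (-0.3275969004) = -0.9973335432
(-0.9973335432) ÷ 3 = -0.3324445144

-0.332445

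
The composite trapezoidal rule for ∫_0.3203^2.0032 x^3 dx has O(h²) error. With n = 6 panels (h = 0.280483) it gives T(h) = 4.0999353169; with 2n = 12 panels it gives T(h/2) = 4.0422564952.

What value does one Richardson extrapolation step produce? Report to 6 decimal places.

Error is O(h^2); halving h shrinks it by 2^2 = 4.
2^2 × A(h/2) = 16.1690259808; minus A(h) gives 12.0690906639.
(4 × 4.0422564952 − 4.0999353169)/(4 − 1) = 4.0230302213
Shift from A(h/2): −0.0192262739.

4.023030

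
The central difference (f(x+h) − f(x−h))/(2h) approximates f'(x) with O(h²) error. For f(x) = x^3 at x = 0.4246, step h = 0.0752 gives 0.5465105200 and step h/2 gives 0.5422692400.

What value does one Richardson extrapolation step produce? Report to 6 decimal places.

0.540855

Error is O(h^2); halving h shrinks it by 2^2 = 4.
2^2·A(h/2) = 2.1690769600; minus A(h) gives 1.6225664400.
Extrapolated: 1.6225664400 / 3 = 0.5408554800
Gap between inputs: 4.241e-03; correction applied: −0.0014137600.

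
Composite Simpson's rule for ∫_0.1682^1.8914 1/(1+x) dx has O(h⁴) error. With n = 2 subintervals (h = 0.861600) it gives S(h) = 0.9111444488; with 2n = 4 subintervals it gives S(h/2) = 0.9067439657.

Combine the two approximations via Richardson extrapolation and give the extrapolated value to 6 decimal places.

r = 4, so 2^r = 16.
16·0.9067439657 = 14.5079034512; 14.5079034512 − 0.9111444488 = 13.5967590024
R = 13.5967590024/15 = 0.9064506002
Shift from A(h/2): −0.0002933655.

0.906451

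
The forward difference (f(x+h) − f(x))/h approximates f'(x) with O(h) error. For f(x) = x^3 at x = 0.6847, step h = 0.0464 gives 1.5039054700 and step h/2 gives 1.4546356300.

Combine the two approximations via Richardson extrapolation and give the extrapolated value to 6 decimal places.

Leading term ∝ h^1; use weight 2 = 2^1.
2^1 × A(h/2) = 2.9092712600; minus A(h) gives 1.4053657900.
Denominator 2 − 1 = 1.
(2 × 1.4546356300 − 1.5039054700)/(2 − 1) = 1.4053657900

1.405366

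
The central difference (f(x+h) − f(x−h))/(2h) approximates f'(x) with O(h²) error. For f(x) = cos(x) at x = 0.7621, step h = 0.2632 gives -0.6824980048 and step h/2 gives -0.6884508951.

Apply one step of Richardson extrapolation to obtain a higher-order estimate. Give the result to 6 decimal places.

-0.690435

Order 2 gives 2^r = 4 and 2^r − 1 = 3.
2^2 × A(h/2) = -2.7538035804; minus A(h) gives -2.0713055756.
Extrapolated: (-2.0713055756) / 3 = -0.6904351919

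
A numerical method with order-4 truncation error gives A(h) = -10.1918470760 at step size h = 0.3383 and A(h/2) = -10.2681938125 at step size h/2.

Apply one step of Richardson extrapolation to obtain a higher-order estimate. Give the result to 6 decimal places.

-10.273284

Leading term ∝ h^4; use weight 16 = 2^4.
Numerator 16 × A(h/2) − A(h) = 16 × (-10.2681938125) − (-10.1918470760) = -154.0992539240
(-154.0992539240) ÷ 15 = -10.2732835949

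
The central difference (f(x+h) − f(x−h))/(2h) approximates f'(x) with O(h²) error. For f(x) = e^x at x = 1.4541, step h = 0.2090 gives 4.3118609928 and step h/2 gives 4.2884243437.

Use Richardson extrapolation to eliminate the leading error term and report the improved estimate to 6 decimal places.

4.280612

Method order is 2; weight 2^2 = 4.
Numerator 4*A(h/2) − A(h) = 4*4.2884243437 − 4.3118609928 = 12.8418363820
Divide by 2^2 − 1 = 3.
Result: 4.2806121273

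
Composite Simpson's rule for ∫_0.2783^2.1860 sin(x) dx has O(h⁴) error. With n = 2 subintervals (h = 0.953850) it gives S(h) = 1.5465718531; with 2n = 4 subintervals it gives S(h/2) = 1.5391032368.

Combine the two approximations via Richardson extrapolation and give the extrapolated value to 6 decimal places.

Error is O(h^4); halving h shrinks it by 2^4 = 16.
2^4 × A(h/2) = 24.6256517888; minus A(h) gives 23.0790799357.
23.0790799357 ÷ 15 = 1.5386053290
Gap between inputs: 7.469e-03; correction applied: −0.0004979078.

1.538605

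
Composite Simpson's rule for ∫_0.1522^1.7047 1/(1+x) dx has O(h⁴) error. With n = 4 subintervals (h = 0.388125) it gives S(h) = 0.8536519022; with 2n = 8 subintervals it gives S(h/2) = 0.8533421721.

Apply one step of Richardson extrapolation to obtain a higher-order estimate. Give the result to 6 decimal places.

0.853322

With r = 4 the leading error scales as h^4, so the weight is 2^4 = 16.
Difference of the inputs: 0.8533421721 − 0.8536519022 = -0.0003097301
Correction (A(h/2) − A(h))/(16 − 1) = (-0.0003097301)/15 = -0.0000206487
R = A(h/2) + (A(h/2) − A(h))/15 = 0.8533421721 − 0.0000206487 = 0.8533215234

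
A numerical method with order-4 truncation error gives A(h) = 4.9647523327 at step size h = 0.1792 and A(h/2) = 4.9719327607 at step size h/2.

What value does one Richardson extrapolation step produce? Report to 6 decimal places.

Order 4 gives 2^r = 16 and 2^r − 1 = 15.
16*4.9719327607 = 79.5509241712; subtract 4.9647523327 → 74.5861718385
Divide by 2^4 − 1 = 15.
Result: 4.9724114559
Gap between inputs: 7.180e-03; correction applied: +0.0004786952.

4.972411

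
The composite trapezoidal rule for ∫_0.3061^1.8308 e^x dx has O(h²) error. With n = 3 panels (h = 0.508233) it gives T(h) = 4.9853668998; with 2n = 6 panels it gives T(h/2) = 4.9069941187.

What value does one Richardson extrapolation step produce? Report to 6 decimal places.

Method order is 2; weight 2^2 = 4.
Weighted: 19.6279764748 − 4.9853668998 = 14.6426095750
Divide by 2^2 − 1 = 3.
Extrapolated: 14.6426095750 / 3 = 4.8808698583
Gap between inputs: 7.837e-02; correction applied: −0.0261242604.

4.880870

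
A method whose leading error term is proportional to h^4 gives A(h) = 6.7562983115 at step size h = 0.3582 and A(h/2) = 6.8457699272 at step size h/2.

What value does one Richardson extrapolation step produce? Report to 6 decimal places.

6.851735

Method order is 4; weight 2^4 = 16.
Numerator 16·A(h/2) − A(h) = 16·6.8457699272 − 6.7562983115 = 102.7760205237
Divide by 2^4 − 1 = 15.
Result: 6.8517347016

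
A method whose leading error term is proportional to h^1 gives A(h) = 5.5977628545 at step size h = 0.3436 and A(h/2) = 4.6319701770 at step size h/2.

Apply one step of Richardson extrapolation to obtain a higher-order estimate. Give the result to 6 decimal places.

3.666177

r = 1: numerator weight 2, denominator 1.
Top: 2(4.6319701770) − (5.5977628545) = 3.6661774995
Divide by 2^1 − 1 = 1.
3.6661774995 ÷ 1 = 3.6661774995
Gap between inputs: 9.658e-01; correction applied: −0.9657926775.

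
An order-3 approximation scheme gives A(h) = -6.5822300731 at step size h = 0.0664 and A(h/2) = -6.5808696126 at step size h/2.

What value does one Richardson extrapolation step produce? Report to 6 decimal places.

Order 3 gives 2^r = 8 and 2^r − 1 = 7.
8*(-6.5808696126) = -52.6469569008; (-52.6469569008) − (-6.5822300731) = -46.0647268277
Denominator 8 − 1 = 7.
Result: -6.5806752611
Gap between inputs: 1.360e-03; correction applied: +0.0001943515.

-6.580675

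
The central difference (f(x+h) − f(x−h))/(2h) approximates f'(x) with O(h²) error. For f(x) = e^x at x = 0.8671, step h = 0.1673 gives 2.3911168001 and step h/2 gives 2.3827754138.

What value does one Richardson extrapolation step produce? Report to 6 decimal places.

2.379995

r = 2: numerator weight 4, denominator 3.
Numerator 4 × A(h/2) − A(h) = 4 × 2.3827754138 − 2.3911168001 = 7.1399848551
Extrapolated: 7.1399848551 / 3 = 2.3799949517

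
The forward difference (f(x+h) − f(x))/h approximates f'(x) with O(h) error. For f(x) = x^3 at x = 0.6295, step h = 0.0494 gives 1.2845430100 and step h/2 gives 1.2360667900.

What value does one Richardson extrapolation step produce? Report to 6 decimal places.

The method has order 1: 2^1 = 2.
2*1.2360667900 = 2.4721335800; 2.4721335800 − 1.2845430100 = 1.1875905700
Denominator 2 − 1 = 1.
Extrapolated: 1.1875905700 / 1 = 1.1875905700
Correction |R − A(h/2)| = 4.848e-02; gap |A(h/2) − A(h)| = 4.848e-02.

1.187591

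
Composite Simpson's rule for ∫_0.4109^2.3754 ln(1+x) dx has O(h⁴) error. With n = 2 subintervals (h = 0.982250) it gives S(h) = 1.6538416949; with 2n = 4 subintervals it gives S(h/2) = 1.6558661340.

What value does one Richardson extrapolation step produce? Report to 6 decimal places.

Leading term ∝ h^4; use weight 16 = 2^4.
16*1.6558661340 = 26.4938581440; 26.4938581440 − 1.6538416949 = 24.8400164491
24.8400164491 ÷ 15 = 1.6560010966
Gap between inputs: 2.024e-03; correction applied: +0.0001349626.

1.656001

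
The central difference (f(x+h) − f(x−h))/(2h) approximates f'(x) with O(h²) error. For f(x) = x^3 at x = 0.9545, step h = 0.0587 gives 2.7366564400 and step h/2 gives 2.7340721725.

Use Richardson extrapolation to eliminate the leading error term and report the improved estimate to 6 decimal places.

2.733211

Order 2 gives 2^r = 4 and 2^r − 1 = 3.
4·2.7340721725 = 10.9362886900; subtract 2.7366564400 → 8.1996322500
Divide by 2^2 − 1 = 3.
8.1996322500 ÷ 3 = 2.7332107500
Shift from A(h/2): −0.0008614225.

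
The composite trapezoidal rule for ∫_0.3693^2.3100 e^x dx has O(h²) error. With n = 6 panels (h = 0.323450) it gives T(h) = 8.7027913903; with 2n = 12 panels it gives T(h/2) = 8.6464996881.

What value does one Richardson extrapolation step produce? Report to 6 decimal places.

Order 2 gives 2^r = 4 and 2^r − 1 = 3.
Weighted: 34.5859987524 − 8.7027913903 = 25.8832073621
Denominator 4 − 1 = 3.
R = 25.8832073621/3 = 8.6277357874

8.627736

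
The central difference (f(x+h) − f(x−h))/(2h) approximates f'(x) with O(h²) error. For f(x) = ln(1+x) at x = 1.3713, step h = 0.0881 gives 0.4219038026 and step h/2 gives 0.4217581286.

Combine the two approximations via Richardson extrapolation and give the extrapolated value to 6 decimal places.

0.421710

r = 2: numerator weight 4, denominator 3.
Numerator 4*A(h/2) − A(h) = 4*0.4217581286 − 0.4219038026 = 1.2651287118
Divide by 2^2 − 1 = 3.
1.2651287118 ÷ 3 = 0.4217095706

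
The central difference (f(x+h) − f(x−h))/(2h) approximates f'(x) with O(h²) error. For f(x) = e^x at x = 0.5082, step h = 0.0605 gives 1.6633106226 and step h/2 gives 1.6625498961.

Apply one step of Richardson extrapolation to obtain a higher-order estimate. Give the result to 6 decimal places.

Error is O(h^2); halving h shrinks it by 2^2 = 4.
2^2*A(h/2) = 6.6501995844; minus A(h) gives 4.9868889618.
R = 4.9868889618/3 = 1.6622963206

1.662296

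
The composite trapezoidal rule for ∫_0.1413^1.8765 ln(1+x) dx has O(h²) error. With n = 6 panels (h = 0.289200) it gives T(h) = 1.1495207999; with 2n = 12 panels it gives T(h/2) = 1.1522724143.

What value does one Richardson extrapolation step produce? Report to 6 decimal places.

1.153190

Error is O(h^2); halving h shrinks it by 2^2 = 4.
A(h/2) − A(h) = 1.1522724143 − 1.1495207999 = 0.0027516144
Correction (A(h/2) − A(h))/(4 − 1) = 0.0027516144/3 = 0.0009172048
R = A(h/2) + (A(h/2) − A(h))/3 = 1.1522724143 + 0.0009172048 = 1.1531896191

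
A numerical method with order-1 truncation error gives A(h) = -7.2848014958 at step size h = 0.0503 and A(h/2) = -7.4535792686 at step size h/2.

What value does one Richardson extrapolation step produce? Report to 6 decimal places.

Method order is 1; weight 2^1 = 2.
Top: 2(-7.4535792686) − (-7.2848014958) = -7.6223570414
Denominator 2 − 1 = 1.
So the Richardson estimate is -7.6223570414.

-7.622357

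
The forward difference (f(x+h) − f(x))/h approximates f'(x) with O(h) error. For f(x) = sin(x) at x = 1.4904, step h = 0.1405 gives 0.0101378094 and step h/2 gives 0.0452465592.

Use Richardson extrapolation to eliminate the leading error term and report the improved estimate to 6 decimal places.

0.080355

With r = 1 the leading error scales as h^1, so the weight is 2^1 = 2.
2*0.0452465592 − 0.0101378094 = 0.0803553090
Extrapolated: 0.0803553090 / 1 = 0.0803553090
Gap between inputs: 3.511e-02; correction applied: +0.0351087498.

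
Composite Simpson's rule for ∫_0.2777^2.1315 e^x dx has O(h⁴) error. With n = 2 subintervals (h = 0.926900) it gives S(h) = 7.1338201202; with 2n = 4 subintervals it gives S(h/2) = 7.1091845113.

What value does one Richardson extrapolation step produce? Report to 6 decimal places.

With r = 4 the leading error scales as h^4, so the weight is 2^4 = 16.
16×7.1091845113 = 113.7469521808; subtract 7.1338201202 → 106.6131320606
Denominator 16 − 1 = 15.
Result: 7.1075421374

7.107542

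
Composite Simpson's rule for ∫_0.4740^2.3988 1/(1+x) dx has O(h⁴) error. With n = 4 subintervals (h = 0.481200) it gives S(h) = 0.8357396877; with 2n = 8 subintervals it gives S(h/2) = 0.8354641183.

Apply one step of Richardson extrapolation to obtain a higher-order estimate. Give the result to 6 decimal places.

0.835446

Order 4 gives 2^r = 16 and 2^r − 1 = 15.
Weighted: 13.3674258928 − 0.8357396877 = 12.5316862051
12.5316862051 ÷ 15 = 0.8354457470
Correction |R − A(h/2)| = 1.837e-05; gap |A(h/2) − A(h)| = 2.756e-04.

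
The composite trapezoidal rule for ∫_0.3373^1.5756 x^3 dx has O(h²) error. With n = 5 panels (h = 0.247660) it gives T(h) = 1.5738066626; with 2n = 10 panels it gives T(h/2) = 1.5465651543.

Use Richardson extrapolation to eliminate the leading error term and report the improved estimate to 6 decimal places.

Method order is 2; weight 2^2 = 4.
Numerator 4 × A(h/2) − A(h) = 4 × 1.5465651543 − 1.5738066626 = 4.6124539546
Denominator 4 − 1 = 3.
(4 × 1.5465651543 − 1.5738066626)/(4 − 1) = 1.5374846515

1.537485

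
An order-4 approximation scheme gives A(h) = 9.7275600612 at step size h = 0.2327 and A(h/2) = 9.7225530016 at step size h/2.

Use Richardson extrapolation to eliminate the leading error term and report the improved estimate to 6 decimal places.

9.722219

Order 4 gives 2^r = 16 and 2^r − 1 = 15.
16*9.7225530016 − 9.7275600612 = 145.8332879644
(16*9.7225530016 − 9.7275600612)/(16 − 1) = 9.7222191976
Shift from A(h/2): −0.0003338040.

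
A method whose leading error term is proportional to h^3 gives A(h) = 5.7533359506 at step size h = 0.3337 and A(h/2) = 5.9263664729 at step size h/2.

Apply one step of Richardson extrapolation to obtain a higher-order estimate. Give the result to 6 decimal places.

The method has order 3: 2^3 = 8.
Weighted: 47.4109317832 − 5.7533359506 = 41.6575958326
Denominator 8 − 1 = 7.
41.6575958326 ÷ 7 = 5.9510851189
Shift from A(h/2): +0.0247186460.

5.951085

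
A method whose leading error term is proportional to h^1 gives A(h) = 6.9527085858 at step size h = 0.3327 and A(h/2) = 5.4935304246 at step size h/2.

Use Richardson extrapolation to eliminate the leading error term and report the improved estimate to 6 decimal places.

The method has order 1: 2^1 = 2.
2×5.4935304246 − 6.9527085858 = 4.0343522634
Denominator 2 − 1 = 1.
4.0343522634 ÷ 1 = 4.0343522634
Gap between inputs: 1.459e+00; correction applied: −1.4591781612.

4.034352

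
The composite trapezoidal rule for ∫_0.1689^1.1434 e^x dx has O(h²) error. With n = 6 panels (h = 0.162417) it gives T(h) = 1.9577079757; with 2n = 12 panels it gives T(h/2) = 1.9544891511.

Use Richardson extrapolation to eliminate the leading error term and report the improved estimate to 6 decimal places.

1.953416

The method has order 2: 2^2 = 4.
Difference of the inputs: 1.9544891511 − 1.9577079757 = -0.0032188246
Correction (A(h/2) − A(h))/(4 − 1) = (-0.0032188246)/3 = -0.0010729415
R = A(h/2) + (A(h/2) − A(h))/3 = 1.9544891511 − 0.0010729415 = 1.9534162096
Shift from A(h/2): −0.0010729415.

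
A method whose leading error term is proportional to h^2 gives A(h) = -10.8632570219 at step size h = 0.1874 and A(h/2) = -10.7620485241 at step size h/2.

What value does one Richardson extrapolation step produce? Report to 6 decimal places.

Error is O(h^2); halving h shrinks it by 2^2 = 4.
4·(-10.7620485241) = -43.0481940964; subtract (-10.8632570219) → -32.1849370745
Denominator 4 − 1 = 3.
(4·(-10.7620485241) − (-10.8632570219))/(4 − 1) = -10.7283123582

-10.728312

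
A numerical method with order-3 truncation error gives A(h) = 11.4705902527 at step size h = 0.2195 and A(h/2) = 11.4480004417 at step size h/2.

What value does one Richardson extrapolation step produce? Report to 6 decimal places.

With r = 3 the leading error scales as h^3, so the weight is 2^3 = 8.
Numerator 8*A(h/2) − A(h) = 8*11.4480004417 − 11.4705902527 = 80.1134132809
Extrapolated: 80.1134132809 / 7 = 11.4447733258
Shift from A(h/2): −0.0032271159.

11.444773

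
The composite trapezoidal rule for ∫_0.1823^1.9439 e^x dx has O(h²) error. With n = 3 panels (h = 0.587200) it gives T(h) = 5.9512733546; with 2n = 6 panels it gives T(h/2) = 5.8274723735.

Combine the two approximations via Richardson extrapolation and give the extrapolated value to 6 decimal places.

5.786205

Method order is 2; weight 2^2 = 4.
Numerator 4×A(h/2) − A(h) = 4×5.8274723735 − 5.9512733546 = 17.3586161394
R = 17.3586161394/3 = 5.7862053798
Shift from A(h/2): −0.0412669937.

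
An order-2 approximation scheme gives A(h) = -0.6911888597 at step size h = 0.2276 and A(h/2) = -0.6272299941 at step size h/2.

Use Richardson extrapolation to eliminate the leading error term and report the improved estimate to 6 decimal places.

Order 2 gives 2^r = 4 and 2^r − 1 = 3.
4×(-0.6272299941) = -2.5089199764; (-2.5089199764) − (-0.6911888597) = -1.8177311167
Denominator 4 − 1 = 3.
R = (-1.8177311167)/3 = -0.6059103722

-0.605910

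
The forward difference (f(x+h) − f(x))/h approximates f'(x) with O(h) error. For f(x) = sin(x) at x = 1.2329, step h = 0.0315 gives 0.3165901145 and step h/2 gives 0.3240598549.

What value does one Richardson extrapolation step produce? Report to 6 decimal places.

The method has order 1: 2^1 = 2.
Difference of the inputs: 0.3240598549 − 0.3165901145 = 0.0074697404
Correction (A(h/2) − A(h))/(2 − 1) = 0.0074697404/1 = 0.0074697404
R = A(h/2) + (A(h/2) − A(h))/1 = 0.3240598549 + 0.0074697404 = 0.3315295953
Correction |R − A(h/2)| = 7.470e-03; gap |A(h/2) − A(h)| = 7.470e-03.

0.331530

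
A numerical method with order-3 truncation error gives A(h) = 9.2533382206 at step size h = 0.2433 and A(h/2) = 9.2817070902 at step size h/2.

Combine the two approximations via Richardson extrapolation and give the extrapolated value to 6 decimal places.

9.285760

Error is O(h^3); halving h shrinks it by 2^3 = 8.
2^3·A(h/2) = 74.2536567216; minus A(h) gives 65.0003185010.
Extrapolated: 65.0003185010 / 7 = 9.2857597859
Correction |R − A(h/2)| = 4.053e-03; gap |A(h/2) − A(h)| = 2.837e-02.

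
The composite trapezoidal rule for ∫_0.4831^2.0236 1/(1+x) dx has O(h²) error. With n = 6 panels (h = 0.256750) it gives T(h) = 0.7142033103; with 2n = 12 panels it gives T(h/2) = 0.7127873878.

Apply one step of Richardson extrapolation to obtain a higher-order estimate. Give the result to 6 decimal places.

Order 2 gives 2^r = 4 and 2^r − 1 = 3.
Weighted: 2.8511495512 − 0.7142033103 = 2.1369462409
Divide by 2^2 − 1 = 3.
2.1369462409 ÷ 3 = 0.7123154136
Gap between inputs: 1.416e-03; correction applied: −0.0004719742.

0.712315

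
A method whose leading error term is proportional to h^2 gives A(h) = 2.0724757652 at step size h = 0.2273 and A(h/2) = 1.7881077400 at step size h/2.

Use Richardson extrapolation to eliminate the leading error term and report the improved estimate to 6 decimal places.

r = 2: numerator weight 4, denominator 3.
Difference of the inputs: 1.7881077400 − 2.0724757652 = -0.2843680252
Divide by 2^2 − 1 = 3: (-0.2843680252)/3 = -0.0947893417
R = 1.7881077400 − 0.0947893417 = 1.6933183983
Gap between inputs: 2.844e-01; correction applied: −0.0947893417.

1.693318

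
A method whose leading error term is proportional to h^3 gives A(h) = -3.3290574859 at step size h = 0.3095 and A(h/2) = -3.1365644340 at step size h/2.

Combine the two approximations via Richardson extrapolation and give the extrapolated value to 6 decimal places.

r = 3, so 2^r = 8.
Numerator 8*A(h/2) − A(h) = 8*(-3.1365644340) − (-3.3290574859) = -21.7634579861
R = (-21.7634579861)/7 = -3.1090654266
Gap between inputs: 1.925e-01; correction applied: +0.0274990074.

-3.109065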